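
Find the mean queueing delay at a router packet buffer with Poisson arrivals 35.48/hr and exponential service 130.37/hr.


ρ = 35.48/130.37 = 0.2721
Wq = ρ/(μ−λ) = 0.2721/(130.37 − 35.48) = 0.2721/94.89 = 0.002868 hr

Final: 0.002868 hr


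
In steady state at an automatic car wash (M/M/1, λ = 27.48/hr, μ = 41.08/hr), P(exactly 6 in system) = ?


ρ = 27.48/41.08 = 0.6689
P_n = (1−ρ)·ρ^n = (1 − 0.6689)·0.6689^6 = 0.3311·0.089602 = 0.029664

Final: 0.029664


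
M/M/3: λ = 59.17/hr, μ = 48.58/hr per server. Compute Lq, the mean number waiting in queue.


a = λ/μ = 1.2180; ρ = a/3 = 0.4060
P₀ = 0.288457
Lq = P₀·a^c·ρ / (c!·(1−ρ)²) = 0.288457·1.80689·0.4060/(6·0.35284)
= 0.09996

Final: 0.09996


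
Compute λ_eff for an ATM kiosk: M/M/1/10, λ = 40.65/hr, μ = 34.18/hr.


ρ = 1.1893; P_K = (1−ρ)ρ^10/(1−ρ^11) = 0.186929
λ_eff = λ(1 − P_K) = 40.65·(1 − 0.186929) = 40.65·0.813071 = 33.0513 /hr

Final: 33.0513 /hr


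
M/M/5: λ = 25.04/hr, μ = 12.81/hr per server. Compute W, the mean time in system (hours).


a = 1.9547; ρ = 0.3909; P₀ = 0.140671
Lq = P₀·a^c·ρ/(c!(1−ρ)²) = 0.03526
Wq = Lq/λ = 0.03526/25.04 = 0.001408 hr
W = Wq + 1/μ = 0.001408 + 0.07806 = 0.07947 hr

Final: 0.07947 hr


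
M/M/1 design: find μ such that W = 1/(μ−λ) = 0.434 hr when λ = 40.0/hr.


W = 1/(μ−λ) ⇒ μ − λ = 1/W = 1/0.434 = 2.3041
μ = λ + 1/W = 40.0 + 2.3041 = 42.3041 per hr

Final: 42.3041 /hr


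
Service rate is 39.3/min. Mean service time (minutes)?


Mean service time = 1/μ = 1/39.3 minute = 0.02545 minute
In minutes: 0.02545 × 1 = 0.02545 min

Final: 0.02545 min


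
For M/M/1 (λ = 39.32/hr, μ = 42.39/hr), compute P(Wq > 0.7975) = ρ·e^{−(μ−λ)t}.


ρ = 39.32/42.39 = 0.9276
P(Wq > t) = ρ·e^{−(μ−λ)t} = 0.9276·e^{−2.4483}
= 0.9276·0.086438 = 0.080178

Final: 0.080178


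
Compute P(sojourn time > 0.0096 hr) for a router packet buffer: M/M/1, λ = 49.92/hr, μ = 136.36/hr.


W ~ Exponential(μ−λ) for M/M/1.
μ − λ = 136.36 − 49.92 = 86.4400
P(W > t) = e^{−(μ−λ)t} = e^{−0.8298} = 0.436126

Final: 0.436126


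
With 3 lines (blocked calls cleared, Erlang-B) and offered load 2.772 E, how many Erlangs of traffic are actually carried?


B(3,2.772) = 0.317987 (Erlang-B)
Carried load = a(1 − B) = 2.772·(1 − 0.317987) = 2.772·0.682013 = 1.8905 E

Final: 1.8905 Erlangs


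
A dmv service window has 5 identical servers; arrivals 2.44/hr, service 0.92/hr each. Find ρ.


ρ = λ/(cμ) = 2.44/(5·0.92) = 2.44/4.60 = 0.5304

Final: 0.5304


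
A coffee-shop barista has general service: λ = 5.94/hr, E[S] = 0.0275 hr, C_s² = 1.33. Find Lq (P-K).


ρ = λ·E[S] = 5.94·0.0275 = 0.1634
Lq = ρ²(1+C_s²)/(2(1−ρ)) = 0.02668·(1+1.33)/(2·0.8367)
= 0.02668·2.3300/1.6733 = 0.03716

Final: 0.03716


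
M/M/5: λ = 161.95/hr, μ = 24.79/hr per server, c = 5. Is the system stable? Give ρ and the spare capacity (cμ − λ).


Total capacity cμ = 5·24.79 = 123.95/hr
ρ = λ/(cμ) = 161.95/123.95 = 1.3066
Stable ⇔ ρ < 1: NO
Spare capacity = cμ − λ = 123.95 − 161.95 = -38.00/hr

Final: ρ = 1.3066; unstable; margin = -38.00/hr


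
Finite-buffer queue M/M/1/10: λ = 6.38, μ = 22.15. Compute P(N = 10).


ρ = λ/μ = 6.38/22.15 = 0.2880
P_K = (1−ρ)ρ^K/(1−ρ^(K+1)) = (0.7120·0.000003931)/(1 − 0.000001132)
= 0.000002799/0.999999 = 0.000002799

Final: 0.000002799


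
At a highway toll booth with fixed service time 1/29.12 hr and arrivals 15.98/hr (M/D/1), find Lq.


ρ = 15.98/29.12 = 0.5488
M/D/1: Lq = ρ²/(2(1−ρ)) = 0.3011/(2·0.4512) = 0.33369

Final: 0.33369


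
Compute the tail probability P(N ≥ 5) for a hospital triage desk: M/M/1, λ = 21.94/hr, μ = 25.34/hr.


ρ = 21.94/25.34 = 0.8658
P(N ≥ n) = ρ^n = 0.8658^5 = 0.486575

Final: 0.486575


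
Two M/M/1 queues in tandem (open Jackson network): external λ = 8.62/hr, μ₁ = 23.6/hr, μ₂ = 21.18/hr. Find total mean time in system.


Each node sees arrival rate λ = 8.62/hr (tandem ⇒ throughput preserved).
W₁ = 1/(μ₁−λ) = 1/(23.6−8.62) = 0.06676 hr
W₂ = 1/(μ₂−λ) = 1/(21.18−8.62) = 0.07962 hr
W_total = W₁ + W₂ = 0.06676 + 0.07962 = 0.14637 hr

Final: 0.14637 hr


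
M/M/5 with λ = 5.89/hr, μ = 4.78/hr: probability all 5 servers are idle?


a = λ/μ = 5.89/4.78 = 1.2322; ρ = a/c = 0.2464
Σ_{k=0}^{4} a^k/k! (terms k=0..4) = 1.00000 + 1.23222 + 0.75918 + 0.31183 + 0.09606 = 3.39928
Tail: a^5/(5!(1−ρ)) = 2.84078/(120·0.7536) = 0.03142
P₀ = 1/(3.39928 + 0.03142) = 1/3.43070 = 0.291486

Final: 0.291486


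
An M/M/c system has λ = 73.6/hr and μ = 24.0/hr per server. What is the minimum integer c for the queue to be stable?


Stability requires cμ > λ ⇔ c > λ/μ.
λ/μ = 73.6/24.0 = 3.0667
Minimum integer c = ⌊3.0667⌋ + 1 = 4
Check: 4·24.0 = 96.00 > 73.6, while 3·24.0 = 72.00 ≤ 73.6

Final: 4 servers


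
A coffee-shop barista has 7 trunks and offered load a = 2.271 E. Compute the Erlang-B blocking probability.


B(c,a) = (a^c/c!) / Σ_{k=0}^{c} a^k/k!
a^7/7! = 0.061814
Σ terms (k=0..7): 1.00000 + 2.27100 + 2.57872 + 1.95209 + 1.10830 + 0.50339 + 0.19053 + 0.06181 = 9.665849
B = 0.061814/9.665849 = 0.006395

Final: 0.006395


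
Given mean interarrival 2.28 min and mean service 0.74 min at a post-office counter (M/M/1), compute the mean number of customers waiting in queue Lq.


λ = 60/2.28 = 26.3158 /hr
μ = 60/0.74 = 81.0811 /hr
ρ = λ/μ = 26.3158/81.0811 = 0.3246
Lq = ρ²/(1−ρ) = 0.1053/0.6754 = 0.1560

Final: 0.1560


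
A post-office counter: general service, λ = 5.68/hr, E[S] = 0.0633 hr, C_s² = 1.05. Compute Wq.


ρ = λ·E[S] = 5.68·0.0633 = 0.3595
E[S²] = E[S]²(1+C_s²) = 0.0633²·(1+1.05) = 0.008214
Wq = λ·E[S²]/(2(1−ρ)) = 5.68·0.008214/(2·0.6405) = 0.03642 hr

Final: 0.03642 hr


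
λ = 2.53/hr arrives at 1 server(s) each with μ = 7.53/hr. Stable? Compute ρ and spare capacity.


Total capacity cμ = 1·7.53 = 7.53/hr
ρ = λ/(cμ) = 2.53/7.53 = 0.3360
Stable ⇔ ρ < 1: YES
Spare capacity = cμ − λ = 7.53 − 2.53 = 5.00/hr

Final: ρ = 0.3360; stable; margin = 5.00/hr


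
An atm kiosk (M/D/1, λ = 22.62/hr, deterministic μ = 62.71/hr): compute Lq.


ρ = 22.62/62.71 = 0.3607
M/D/1: Lq = ρ²/(2(1−ρ)) = 0.1301/(2·0.6393) = 0.10176

Final: 0.10176


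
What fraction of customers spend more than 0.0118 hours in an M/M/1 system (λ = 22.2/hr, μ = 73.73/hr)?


W ~ Exponential(μ−λ) for M/M/1.
μ − λ = 73.73 − 22.2 = 51.5300
P(W > t) = e^{−(μ−λ)t} = e^{−0.6081} = 0.544409

Final: 0.544409


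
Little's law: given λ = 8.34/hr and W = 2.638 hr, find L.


L = λW = 8.34·2.638 = 22.0009

Final: 22.0009


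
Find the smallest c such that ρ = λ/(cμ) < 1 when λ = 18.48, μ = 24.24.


Stability requires cμ > λ ⇔ c > λ/μ.
λ/μ = 18.48/24.24 = 0.7624
Minimum integer c = ⌊0.7624⌋ + 1 = 1
Check: 1·24.24 = 24.24 > 18.48, while 0·24.24 = 0.00 ≤ 18.48

Final: 1 servers


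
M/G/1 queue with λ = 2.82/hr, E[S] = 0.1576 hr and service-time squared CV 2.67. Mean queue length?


ρ = λ·E[S] = 2.82·0.1576 = 0.4444
Lq = ρ²(1+C_s²)/(2(1−ρ)) = 0.1975·(1+2.67)/(2·0.5556)
= 0.1975·3.6700/1.1111 = 0.65239

Final: 0.65239


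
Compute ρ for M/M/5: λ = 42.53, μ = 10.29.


ρ = λ/(cμ) = 42.53/(5·10.29) = 42.53/51.45 = 0.8266

Final: 0.8266


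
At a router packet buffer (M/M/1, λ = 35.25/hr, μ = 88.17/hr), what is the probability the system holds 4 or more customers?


ρ = 35.25/88.17 = 0.3998
P(N ≥ n) = ρ^n = 0.3998^4 = 0.025548

Final: 0.025548


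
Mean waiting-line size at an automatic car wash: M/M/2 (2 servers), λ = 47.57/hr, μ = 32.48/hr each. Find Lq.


a = λ/μ = 1.4646; ρ = a/2 = 0.7323
P₀ = 0.154537
Lq = P₀·a^c·ρ / (c!·(1−ρ)²) = 0.154537·2.14503·0.7323/(2·0.07167)
= 1.69362

Final: 1.69362


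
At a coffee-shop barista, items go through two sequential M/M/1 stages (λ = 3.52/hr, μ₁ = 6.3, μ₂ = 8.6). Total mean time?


Each node sees arrival rate λ = 3.52/hr (tandem ⇒ throughput preserved).
W₁ = 1/(μ₁−λ) = 1/(6.3−3.52) = 0.35971 hr
W₂ = 1/(μ₂−λ) = 1/(8.6−3.52) = 0.19685 hr
W_total = W₁ + W₂ = 0.35971 + 0.19685 = 0.55656 hr

Final: 0.55656 hr


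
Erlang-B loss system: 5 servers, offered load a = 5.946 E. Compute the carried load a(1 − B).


B(5,5.946) = 0.356613 (Erlang-B)
Carried load = a(1 − B) = 5.946·(1 − 0.356613) = 5.946·0.643387 = 3.8256 E

Final: 3.8256 Erlangs


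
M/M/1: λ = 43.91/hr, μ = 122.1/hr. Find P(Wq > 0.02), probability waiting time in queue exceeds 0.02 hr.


ρ = 43.91/122.1 = 0.3596
P(Wq > t) = ρ·e^{−(μ−λ)t} = 0.3596·e^{−1.5638}
= 0.3596·0.209339 = 0.075283

Final: 0.075283


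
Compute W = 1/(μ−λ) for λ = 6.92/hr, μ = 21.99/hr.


W = 1/(μ−λ) = 1/(21.99 − 6.92) = 1/15.07 = 0.06636 hr

Final: 0.06636 hr


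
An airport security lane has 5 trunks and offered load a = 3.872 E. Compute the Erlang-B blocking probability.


B(c,a) = (a^c/c!) / Σ_{k=0}^{c} a^k/k!
a^5/5! = 7.252630
Σ terms (k=0..5): 1.00000 + 3.87200 + 7.49619 + 9.67509 + 9.36548 + 7.25263 = 38.661389
B = 7.252630/38.661389 = 0.187594

Final: 0.187594


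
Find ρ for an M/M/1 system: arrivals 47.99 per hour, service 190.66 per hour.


ρ = λ/μ = 47.99/190.66 = 0.2517

Final: 0.2517


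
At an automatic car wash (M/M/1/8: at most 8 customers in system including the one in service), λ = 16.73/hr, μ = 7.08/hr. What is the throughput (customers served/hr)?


ρ = 2.3630; P_K = (1−ρ)ρ^8/(1−ρ^9) = 0.577059
λ_eff = λ(1 − P_K) = 16.73·(1 − 0.577059) = 16.73·0.422941 = 7.0758 /hr

Final: 7.0758 /hr


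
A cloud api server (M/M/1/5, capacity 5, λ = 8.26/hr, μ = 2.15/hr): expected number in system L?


ρ = 8.26/2.15 = 3.8419
L = ρ[1 − (K+1)ρ^K + Kρ^(K+1)] / [(1−ρ)(1−ρ^(K+1))]
Numerator: 3.8419·(1 − 6·836.966233 + 5·3215.507482) = 42478.452318
Denominator: (-2.8419)·(-3214.507482) = 9135.181727
L = 42478.452318/9135.181727 = 4.6500

Final: 4.6500


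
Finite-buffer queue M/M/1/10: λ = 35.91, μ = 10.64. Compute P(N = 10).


ρ = λ/μ = 35.91/10.64 = 3.3750
P_K = (1−ρ)ρ^K/(1−ρ^(K+1)) = (-2.3750·191751.059233)/(1 − 647159.824911)
= -455408.765678/-647158.824911 = 0.703705

Final: 0.703705


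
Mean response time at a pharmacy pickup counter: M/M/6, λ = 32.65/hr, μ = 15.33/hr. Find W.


a = 2.1298; ρ = 0.3550; P₀ = 0.118602
Lq = P₀·a^c·ρ/(c!(1−ρ)²) = 0.01312
Wq = Lq/λ = 0.01312/32.65 = 0.0004017 hr
W = Wq + 1/μ = 0.0004017 + 0.06523 = 0.06563 hr

Final: 0.06563 hr


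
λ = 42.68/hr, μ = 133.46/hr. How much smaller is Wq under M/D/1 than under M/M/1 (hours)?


ρ = 42.68/133.46 = 0.3198
Wq(M/M/1) = ρ/(μ−λ) = 0.3198/90.78 = 0.003523 hr
Wq(M/D/1) = ρ/(2(μ−λ)) = 0.001761 hr
Savings = 0.003523 − 0.001761 = 0.001761 hr

Final: 0.001761 hr


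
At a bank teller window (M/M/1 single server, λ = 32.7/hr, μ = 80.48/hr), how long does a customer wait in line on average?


ρ = 32.7/80.48 = 0.4063
Wq = ρ/(μ−λ) = 0.4063/(80.48 − 32.7) = 0.4063/47.78 = 0.008504 hr

Final: 0.008504 hr


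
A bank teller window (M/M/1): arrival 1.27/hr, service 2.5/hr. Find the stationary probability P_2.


ρ = 1.27/2.5 = 0.5080
P_n = (1−ρ)·ρ^n = (1 − 0.5080)·0.5080^2 = 0.4920·0.258064 = 0.126967

Final: 0.126967


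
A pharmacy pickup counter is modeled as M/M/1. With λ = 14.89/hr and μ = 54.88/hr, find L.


ρ = λ/μ = 14.89/54.88 = 0.2713
L = ρ/(1−ρ) = 0.2713/(1 − 0.2713) = 0.2713/0.7287 = 0.3723

Final: 0.3723


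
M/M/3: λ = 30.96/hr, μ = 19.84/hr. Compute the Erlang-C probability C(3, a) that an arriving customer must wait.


a = λ/μ = 1.5605; ρ = a/3 = 0.5202
P₀ = 0.196159 (from M/M/c formula)
C(c,a) = [a^c/(c!(1−ρ))]·P₀ = [3.79995/(6·0.4798)]·0.196159
= 1.31987·0.196159 = 0.258904

Final: 0.258904


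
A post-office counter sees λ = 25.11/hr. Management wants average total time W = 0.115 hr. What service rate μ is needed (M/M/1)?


W = 1/(μ−λ) ⇒ μ − λ = 1/W = 1/0.115 = 8.6957
μ = λ + 1/W = 25.11 + 8.6957 = 33.8057 per hr

Final: 33.8057 /hr


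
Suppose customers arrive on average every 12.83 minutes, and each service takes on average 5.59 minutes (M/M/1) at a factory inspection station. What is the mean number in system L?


λ = 60/12.83 = 4.6765 /hr
μ = 60/5.59 = 10.7335 /hr
ρ = λ/μ = 4.6765/10.7335 = 0.4357
L = ρ/(1−ρ) = 0.4357/0.5643 = 0.7721

Final: 0.7721


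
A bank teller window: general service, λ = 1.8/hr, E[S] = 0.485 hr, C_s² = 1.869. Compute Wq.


ρ = λ·E[S] = 1.8·0.485 = 0.8730
E[S²] = E[S]²(1+C_s²) = 0.485²·(1+1.869) = 0.674861
Wq = λ·E[S²]/(2(1−ρ)) = 1.8·0.674861/(2·0.1270) = 4.78248 hr

Final: 4.78248 hr


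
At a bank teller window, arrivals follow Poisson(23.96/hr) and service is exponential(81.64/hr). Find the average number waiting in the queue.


ρ = 23.96/81.64 = 0.2935
Lq = ρ²/(1−ρ) = 0.08613/0.7065 = 0.1219

Final: 0.1219


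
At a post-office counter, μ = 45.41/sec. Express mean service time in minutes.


Mean service time = 1/μ = 1/45.41 second = 0.02202 second
In minutes: 0.02202 × 0.0166667 = 0.0003670 min

Final: 0.0003670 min


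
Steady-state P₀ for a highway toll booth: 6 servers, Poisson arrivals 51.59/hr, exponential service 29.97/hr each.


a = λ/μ = 51.59/29.97 = 1.7214; ρ = a/c = 0.2869
Σ_{k=0}^{5} a^k/k! (terms k=0..5) = 1.00000 + 1.72139 + 1.48159 + 0.85013 + 0.36585 + 0.12595 = 5.54491
Tail: a^6/(6!(1−ρ)) = 26.01793/(720·0.7131) = 0.05067
P₀ = 1/(5.54491 + 0.05067) = 1/5.59559 = 0.178712

Final: 0.178712


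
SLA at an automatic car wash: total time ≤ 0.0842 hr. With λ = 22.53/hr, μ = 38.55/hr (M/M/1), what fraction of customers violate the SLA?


W ~ Exponential(μ−λ) for M/M/1.
μ − λ = 38.55 − 22.53 = 16.0200
P(W > t) = e^{−(μ−λ)t} = e^{−1.3489} = 0.259530

Final: 0.259530


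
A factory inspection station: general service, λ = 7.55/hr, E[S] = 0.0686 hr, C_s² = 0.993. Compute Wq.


ρ = λ·E[S] = 7.55·0.0686 = 0.5179
E[S²] = E[S]²(1+C_s²) = 0.0686²·(1+0.993) = 0.009379
Wq = λ·E[S²]/(2(1−ρ)) = 7.55·0.009379/(2·0.4821) = 0.07345 hr

Final: 0.07345 hr


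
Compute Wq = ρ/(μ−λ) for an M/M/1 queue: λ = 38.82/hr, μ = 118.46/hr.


ρ = 38.82/118.46 = 0.3277
Wq = ρ/(μ−λ) = 0.3277/(118.46 − 38.82) = 0.3277/79.64 = 0.004115 hr

Final: 0.004115 hr


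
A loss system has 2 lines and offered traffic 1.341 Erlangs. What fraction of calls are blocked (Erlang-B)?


B(c,a) = (a^c/c!) / Σ_{k=0}^{c} a^k/k!
a^2/2! = 0.899141
Σ terms (k=0..2): 1.00000 + 1.34100 + 0.89914 = 3.240140
B = 0.899141/3.240140 = 0.277500

Final: 0.277500


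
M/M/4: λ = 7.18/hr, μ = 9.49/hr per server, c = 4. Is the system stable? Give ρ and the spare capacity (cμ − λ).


Total capacity cμ = 4·9.49 = 37.96/hr
ρ = λ/(cμ) = 7.18/37.96 = 0.1891
Stable ⇔ ρ < 1: YES
Spare capacity = cμ − λ = 37.96 − 7.18 = 30.78/hr

Final: ρ = 0.1891; stable; margin = 30.78/hr


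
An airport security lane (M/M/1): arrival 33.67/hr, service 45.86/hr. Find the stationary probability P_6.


ρ = 33.67/45.86 = 0.7342
P_n = (1−ρ)·ρ^n = (1 − 0.7342)·0.7342^6 = 0.2658·0.156623 = 0.041632

Final: 0.041632


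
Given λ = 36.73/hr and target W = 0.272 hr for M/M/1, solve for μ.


W = 1/(μ−λ) ⇒ μ − λ = 1/W = 1/0.272 = 3.6765
μ = λ + 1/W = 36.73 + 3.6765 = 40.4065 per hr

Final: 40.4065 /hr


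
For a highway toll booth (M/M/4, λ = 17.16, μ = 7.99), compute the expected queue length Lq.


a = λ/μ = 2.1477; ρ = a/4 = 0.5369
P₀ = 0.110873
Lq = P₀·a^c·ρ / (c!·(1−ρ)²) = 0.110873·21.27561·0.5369/(24·0.21444)
= 0.24609

Final: 0.24609


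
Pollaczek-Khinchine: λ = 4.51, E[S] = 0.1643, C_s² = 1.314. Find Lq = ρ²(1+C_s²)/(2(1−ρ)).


ρ = λ·E[S] = 4.51·0.1643 = 0.7410
Lq = ρ²(1+C_s²)/(2(1−ρ)) = 0.5491·(1+1.314)/(2·0.2590)
= 0.5491·2.3140/0.5180 = 2.45273

Final: 2.45273


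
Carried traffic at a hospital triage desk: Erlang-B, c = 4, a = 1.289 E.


B(4,1.289) = 0.032025 (Erlang-B)
Carried load = a(1 − B) = 1.289·(1 − 0.032025) = 1.289·0.967975 = 1.2477 E

Final: 1.2477 Erlangs


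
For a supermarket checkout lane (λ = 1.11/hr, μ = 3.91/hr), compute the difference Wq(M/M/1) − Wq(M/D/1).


ρ = 1.11/3.91 = 0.2839
Wq(M/M/1) = ρ/(μ−λ) = 0.2839/2.80 = 0.10139 hr
Wq(M/D/1) = ρ/(2(μ−λ)) = 0.05069 hr
Savings = 0.10139 − 0.05069 = 0.05069 hr

Final: 0.05069 hr


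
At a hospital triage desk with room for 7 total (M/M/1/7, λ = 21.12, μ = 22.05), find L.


ρ = 21.12/22.05 = 0.9578
L = ρ[1 − (K+1)ρ^K + Kρ^(K+1)] / [(1−ρ)(1−ρ^(K+1))]
Numerator: 0.9578·(1 − 8·0.739601 + 7·0.708407) = 0.040268
Denominator: (0.04218)·(0.291593) = 0.012298
L = 0.040268/0.012298 = 3.2742

Final: 3.2742


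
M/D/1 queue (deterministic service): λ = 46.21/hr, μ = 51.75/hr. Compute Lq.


ρ = 46.21/51.75 = 0.8929
M/D/1: Lq = ρ²/(2(1−ρ)) = 0.7974/(2·0.1071) = 3.72410

Final: 3.72410


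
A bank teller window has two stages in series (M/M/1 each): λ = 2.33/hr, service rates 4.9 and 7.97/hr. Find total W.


Each node sees arrival rate λ = 2.33/hr (tandem ⇒ throughput preserved).
W₁ = 1/(μ₁−λ) = 1/(4.9−2.33) = 0.38911 hr
W₂ = 1/(μ₂−λ) = 1/(7.97−2.33) = 0.17730 hr
W_total = W₁ + W₂ = 0.38911 + 0.17730 = 0.56641 hr

Final: 0.56641 hr


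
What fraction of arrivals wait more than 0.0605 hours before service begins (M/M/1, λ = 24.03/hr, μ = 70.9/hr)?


ρ = 24.03/70.9 = 0.3389
P(Wq > t) = ρ·e^{−(μ−λ)t} = 0.3389·e^{−2.8356}
= 0.3389·0.058681 = 0.019889

Final: 0.019889


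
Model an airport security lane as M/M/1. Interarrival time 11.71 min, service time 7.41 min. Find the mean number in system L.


λ = 60/11.71 = 5.1238 /hr
μ = 60/7.41 = 8.0972 /hr
ρ = λ/μ = 5.1238/8.0972 = 0.6328
L = ρ/(1−ρ) = 0.6328/0.3672 = 1.7233

Final: 1.7233


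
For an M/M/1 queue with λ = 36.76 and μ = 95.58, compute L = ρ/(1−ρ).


ρ = λ/μ = 36.76/95.58 = 0.3846
L = ρ/(1−ρ) = 0.3846/(1 − 0.3846) = 0.3846/0.6154 = 0.6250

Final: 0.6250


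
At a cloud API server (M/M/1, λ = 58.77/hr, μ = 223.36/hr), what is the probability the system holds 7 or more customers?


ρ = 58.77/223.36 = 0.2631
P(N ≥ n) = ρ^n = 0.2631^7 = 0.00008731

Final: 0.00008731


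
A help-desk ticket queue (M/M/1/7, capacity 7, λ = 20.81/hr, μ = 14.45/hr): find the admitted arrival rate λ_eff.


ρ = 1.4401; P_K = (1−ρ)ρ^7/(1−ρ^8) = 0.323084
λ_eff = λ(1 − P_K) = 20.81·(1 − 0.323084) = 20.81·0.676916 = 14.0866 /hr

Final: 14.0866 /hr


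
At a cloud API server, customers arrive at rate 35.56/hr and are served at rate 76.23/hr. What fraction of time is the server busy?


ρ = λ/μ = 35.56/76.23 = 0.4665

Final: 0.4665


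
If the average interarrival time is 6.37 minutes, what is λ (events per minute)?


λ = 1/(interarrival time) in consistent units.
1 minute = 1 min, so λ = 1/6.37 = 0.1570 per minute

Final: 0.1570 /min


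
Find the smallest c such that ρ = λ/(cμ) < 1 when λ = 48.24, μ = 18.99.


Stability requires cμ > λ ⇔ c > λ/μ.
λ/μ = 48.24/18.99 = 2.5403
Minimum integer c = ⌊2.5403⌋ + 1 = 3
Check: 3·18.99 = 56.97 > 48.24, while 2·18.99 = 37.98 ≤ 48.24

Final: 3 servers


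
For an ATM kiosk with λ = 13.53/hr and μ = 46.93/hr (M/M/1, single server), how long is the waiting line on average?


ρ = 13.53/46.93 = 0.2883
Lq = ρ²/(1−ρ) = 0.08312/0.7117 = 0.1168

Final: 0.1168


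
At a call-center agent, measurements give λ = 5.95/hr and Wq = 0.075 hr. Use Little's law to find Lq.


Lq = λWq = 5.95·0.075 = 0.4462

Final: 0.4462


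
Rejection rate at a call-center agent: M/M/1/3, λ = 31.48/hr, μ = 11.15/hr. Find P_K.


ρ = λ/μ = 31.48/11.15 = 2.8233
P_K = (1−ρ)ρ^K/(1−ρ^(K+1)) = (-1.8233·22.505029)/(1 − 63.538861)
= -41.033832/-62.538861 = 0.656133

Final: 0.656133


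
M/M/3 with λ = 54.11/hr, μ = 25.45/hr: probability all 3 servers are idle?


a = λ/μ = 54.11/25.45 = 2.1261; ρ = a/c = 0.7087
Σ_{k=0}^{2} a^k/k! (terms k=0..2) = 1.00000 + 2.12613 + 2.26021 = 5.38634
Tail: a^3/(3!(1−ρ)) = 9.61101/(6·0.2913) = 5.49911
P₀ = 1/(5.38634 + 5.49911) = 1/10.88545 = 0.091866

Final: 0.091866


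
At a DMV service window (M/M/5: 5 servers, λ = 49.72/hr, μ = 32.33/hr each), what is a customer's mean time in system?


a = 1.5379; ρ = 0.3076; P₀ = 0.214442
Lq = P₀·a^c·ρ/(c!(1−ρ)²) = 0.009862
Wq = Lq/λ = 0.009862/49.72 = 0.0001984 hr
W = Wq + 1/μ = 0.0001984 + 0.03093 = 0.03113 hr

Final: 0.03113 hr


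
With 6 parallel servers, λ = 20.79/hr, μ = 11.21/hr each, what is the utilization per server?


ρ = λ/(cμ) = 20.79/(6·11.21) = 20.79/67.26 = 0.3091

Final: 0.3091


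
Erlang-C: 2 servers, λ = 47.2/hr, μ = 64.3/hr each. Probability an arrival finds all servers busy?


a = λ/μ = 0.7341; ρ = a/2 = 0.3670
P₀ = 0.463026 (from M/M/c formula)
C(c,a) = [a^c/(c!(1−ρ))]·P₀ = [0.53884/(2·0.6330)]·0.463026
= 0.42565·0.463026 = 0.197085

Final: 0.197085


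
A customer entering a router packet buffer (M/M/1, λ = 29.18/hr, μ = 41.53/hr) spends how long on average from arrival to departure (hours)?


W = 1/(μ−λ) = 1/(41.53 − 29.18) = 1/12.35 = 0.08097 hr

Final: 0.08097 hr


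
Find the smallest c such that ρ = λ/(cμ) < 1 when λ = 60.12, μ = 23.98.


Stability requires cμ > λ ⇔ c > λ/μ.
λ/μ = 60.12/23.98 = 2.5071
Minimum integer c = ⌊2.5071⌋ + 1 = 3
Check: 3·23.98 = 71.94 > 60.12, while 2·23.98 = 47.96 ≤ 60.12

Final: 3 servers


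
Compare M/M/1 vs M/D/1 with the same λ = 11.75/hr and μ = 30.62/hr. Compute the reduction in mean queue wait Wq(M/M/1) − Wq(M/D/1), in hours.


ρ = 11.75/30.62 = 0.3837
Wq(M/M/1) = ρ/(μ−λ) = 0.3837/18.87 = 0.02034 hr
Wq(M/D/1) = ρ/(2(μ−λ)) = 0.01017 hr
Savings = 0.02034 − 0.01017 = 0.01017 hr

Final: 0.01017 hr


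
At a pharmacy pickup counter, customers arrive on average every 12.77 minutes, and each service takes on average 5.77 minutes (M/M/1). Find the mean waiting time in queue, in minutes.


λ = 60/12.77 = 4.6985 /hr
μ = 60/5.77 = 10.3986 /hr
ρ = λ/μ = 4.6985/10.3986 = 0.4518
Wq = ρ/(μ−λ) = 0.4518/(10.3986−4.6985) = 0.07927 hr
In minutes: 0.07927·60 = 4.756 min

Final: 4.756 min


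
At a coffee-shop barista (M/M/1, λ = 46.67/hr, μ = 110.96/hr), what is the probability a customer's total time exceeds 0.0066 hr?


W ~ Exponential(μ−λ) for M/M/1.
μ − λ = 110.96 − 46.67 = 64.2900
P(W > t) = e^{−(μ−λ)t} = e^{−0.4243} = 0.654218

Final: 0.654218


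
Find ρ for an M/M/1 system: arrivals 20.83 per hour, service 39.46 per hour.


ρ = λ/μ = 20.83/39.46 = 0.5279

Final: 0.5279


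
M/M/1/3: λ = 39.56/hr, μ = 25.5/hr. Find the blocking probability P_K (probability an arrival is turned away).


ρ = λ/μ = 39.56/25.5 = 1.5514
P_K = (1−ρ)ρ^K/(1−ρ^(K+1)) = (-0.5514·3.733776)/(1 − 5.792478)
= -2.058702/-4.792478 = 0.429569

Final: 0.429569


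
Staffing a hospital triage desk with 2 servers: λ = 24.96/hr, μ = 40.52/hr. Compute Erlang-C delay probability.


a = λ/μ = 0.6160; ρ = a/2 = 0.3080
P₀ = 0.529057 (from M/M/c formula)
C(c,a) = [a^c/(c!(1−ρ))]·P₀ = [0.37945/(2·0.6920)]·0.529057
= 0.27416·0.529057 = 0.145049

Final: 0.145049


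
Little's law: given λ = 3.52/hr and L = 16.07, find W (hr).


W = L/λ = 16.07/3.52 = 4.5653 hr

Final: 4.5653 hr


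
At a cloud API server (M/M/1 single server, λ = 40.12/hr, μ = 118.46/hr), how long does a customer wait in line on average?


ρ = 40.12/118.46 = 0.3387
Wq = ρ/(μ−λ) = 0.3387/(118.46 − 40.12) = 0.3387/78.34 = 0.004323 hr

Final: 0.004323 hr


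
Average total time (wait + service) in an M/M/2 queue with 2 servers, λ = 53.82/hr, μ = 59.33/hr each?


a = 0.9071; ρ = 0.4536; P₀ = 0.375928
Lq = P₀·a^c·ρ/(c!(1−ρ)²) = 0.23495
Wq = Lq/λ = 0.23495/53.82 = 0.004365 hr
W = Wq + 1/μ = 0.004365 + 0.01685 = 0.02122 hr

Final: 0.02122 hr


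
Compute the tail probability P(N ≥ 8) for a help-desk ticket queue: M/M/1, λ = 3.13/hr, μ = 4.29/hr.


ρ = 3.13/4.29 = 0.7296
P(N ≥ n) = ρ^n = 0.7296^8 = 0.080296

Final: 0.080296


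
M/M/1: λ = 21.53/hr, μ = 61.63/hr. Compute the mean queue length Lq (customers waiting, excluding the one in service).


ρ = 21.53/61.63 = 0.3493
Lq = ρ²/(1−ρ) = 0.1220/0.6507 = 0.1876

Final: 0.1876


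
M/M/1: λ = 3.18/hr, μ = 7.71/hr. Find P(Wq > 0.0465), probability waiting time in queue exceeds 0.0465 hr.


ρ = 3.18/7.71 = 0.4125
P(Wq > t) = ρ·e^{−(μ−λ)t} = 0.4125·e^{−0.2106}
= 0.4125·0.810062 = 0.334111

Final: 0.334111


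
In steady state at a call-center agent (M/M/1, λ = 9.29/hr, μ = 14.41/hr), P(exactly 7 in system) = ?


ρ = 9.29/14.41 = 0.6447
P_n = (1−ρ)·ρ^n = (1 − 0.6447)·0.6447^7 = 0.3553·0.046287 = 0.016446

Final: 0.016446


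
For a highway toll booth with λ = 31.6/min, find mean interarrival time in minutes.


Mean interarrival time = 1/λ = 1/31.6 minute = 0.03165 minute
In minutes: 0.03165 × 1 = 0.03165 min

Final: 0.03165 min


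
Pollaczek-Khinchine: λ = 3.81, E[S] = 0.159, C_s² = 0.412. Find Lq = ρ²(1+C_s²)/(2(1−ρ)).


ρ = λ·E[S] = 3.81·0.159 = 0.6058
Lq = ρ²(1+C_s²)/(2(1−ρ)) = 0.3670·(1+0.412)/(2·0.3942)
= 0.3670·1.4120/0.7884 = 0.65724

Final: 0.65724


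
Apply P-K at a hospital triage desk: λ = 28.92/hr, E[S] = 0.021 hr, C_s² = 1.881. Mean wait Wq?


ρ = λ·E[S] = 28.92·0.021 = 0.6073
E[S²] = E[S]²(1+C_s²) = 0.021²·(1+1.881) = 0.001271
Wq = λ·E[S²]/(2(1−ρ)) = 28.92·0.001271/(2·0.3927) = 0.04679 hr

Final: 0.04679 hr


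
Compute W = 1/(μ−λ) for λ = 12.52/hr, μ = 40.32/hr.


W = 1/(μ−λ) = 1/(40.32 − 12.52) = 1/27.80 = 0.03597 hr

Final: 0.03597 hr


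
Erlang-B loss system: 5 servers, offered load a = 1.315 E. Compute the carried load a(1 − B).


B(5,1.315) = 0.008818 (Erlang-B)
Carried load = a(1 − B) = 1.315·(1 − 0.008818) = 1.315·0.991182 = 1.3034 E

Final: 1.3034 Erlangs


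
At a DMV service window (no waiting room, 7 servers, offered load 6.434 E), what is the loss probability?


B(c,a) = (a^c/c!) / Σ_{k=0}^{c} a^k/k!
a^7/7! = 90.560093
Σ terms (k=0..7): 1.00000 + 6.43400 + 20.69818 + 44.39069 + 71.40243 + 91.88065 + 98.52668 + 90.56009 = 424.892716
B = 90.560093/424.892716 = 0.213136

Final: 0.213136


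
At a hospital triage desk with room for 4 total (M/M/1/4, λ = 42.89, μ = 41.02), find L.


ρ = 42.89/41.02 = 1.0456
L = ρ[1 − (K+1)ρ^K + Kρ^(K+1)] / [(1−ρ)(1−ρ^(K+1))]
Numerator: 1.0456·(1 − 5·1.195203 + 4·1.249689) = 0.023779
Denominator: (-0.04559)·(-0.249689) = 0.011383
L = 0.023779/0.011383 = 2.0891

Final: 2.0891


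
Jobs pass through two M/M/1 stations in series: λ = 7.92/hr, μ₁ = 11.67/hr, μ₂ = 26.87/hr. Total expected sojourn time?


Each node sees arrival rate λ = 7.92/hr (tandem ⇒ throughput preserved).
W₁ = 1/(μ₁−λ) = 1/(11.67−7.92) = 0.26667 hr
W₂ = 1/(μ₂−λ) = 1/(26.87−7.92) = 0.05277 hr
W_total = W₁ + W₂ = 0.26667 + 0.05277 = 0.31944 hr

Final: 0.31944 hr


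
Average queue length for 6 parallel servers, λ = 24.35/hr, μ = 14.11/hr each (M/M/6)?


a = λ/μ = 1.7257; ρ = a/6 = 0.2876
P₀ = 0.177937
Lq = P₀·a^c·ρ / (c!·(1−ρ)²) = 0.177937·26.41385·0.2876/(720·0.50748)
= 0.003700

Final: 0.003700


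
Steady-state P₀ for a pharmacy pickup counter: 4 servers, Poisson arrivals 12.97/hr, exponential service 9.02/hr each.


a = λ/μ = 12.97/9.02 = 1.4379; ρ = a/c = 0.3595
Σ_{k=0}^{3} a^k/k! (terms k=0..3) = 1.00000 + 1.43792 + 1.03380 + 0.49551 = 3.96722
Tail: a^4/(4!(1−ρ)) = 4.27498/(24·0.6405) = 0.27809
P₀ = 1/(3.96722 + 0.27809) = 1/4.24532 = 0.235554

Final: 0.235554


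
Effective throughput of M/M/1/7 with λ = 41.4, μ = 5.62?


ρ = 7.3665; P_K = (1−ρ)ρ^7/(1−ρ^8) = 0.864251
λ_eff = λ(1 − P_K) = 41.4·(1 − 0.864251) = 41.4·0.135749 = 5.6200 /hr

Final: 5.6200 /hr


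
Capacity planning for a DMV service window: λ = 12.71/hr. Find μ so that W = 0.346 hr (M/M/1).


W = 1/(μ−λ) ⇒ μ − λ = 1/W = 1/0.346 = 2.8902
μ = λ + 1/W = 12.71 + 2.8902 = 15.6002 per hr

Final: 15.6002 /hr


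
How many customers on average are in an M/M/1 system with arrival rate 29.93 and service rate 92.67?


ρ = λ/μ = 29.93/92.67 = 0.3230
L = ρ/(1−ρ) = 0.3230/(1 − 0.3230) = 0.3230/0.6770 = 0.4770

Final: 0.4770


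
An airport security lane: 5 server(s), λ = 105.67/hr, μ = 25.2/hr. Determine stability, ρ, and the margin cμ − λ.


Total capacity cμ = 5·25.2 = 126.00/hr
ρ = λ/(cμ) = 105.67/126.00 = 0.8387
Stable ⇔ ρ < 1: YES
Spare capacity = cμ − λ = 126.00 − 105.67 = 20.33/hr

Final: ρ = 0.8387; stable; margin = 20.33/hr


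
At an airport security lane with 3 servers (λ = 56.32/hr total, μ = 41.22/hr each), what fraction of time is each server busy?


ρ = λ/(cμ) = 56.32/(3·41.22) = 56.32/123.66 = 0.4554

Final: 0.4554


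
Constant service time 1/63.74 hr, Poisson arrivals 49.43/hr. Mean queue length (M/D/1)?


ρ = 49.43/63.74 = 0.7755
M/D/1: Lq = ρ²/(2(1−ρ)) = 0.6014/(2·0.2245) = 1.33937

Final: 1.33937


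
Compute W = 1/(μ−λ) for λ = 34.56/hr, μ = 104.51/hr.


W = 1/(μ−λ) = 1/(104.51 − 34.56) = 1/69.95 = 0.01430 hr

Final: 0.01430 hr


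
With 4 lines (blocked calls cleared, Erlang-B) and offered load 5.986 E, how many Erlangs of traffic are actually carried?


B(4,5.986) = 0.468668 (Erlang-B)
Carried load = a(1 − B) = 5.986·(1 − 0.468668) = 5.986·0.531332 = 3.1806 E

Final: 3.1806 Erlangs


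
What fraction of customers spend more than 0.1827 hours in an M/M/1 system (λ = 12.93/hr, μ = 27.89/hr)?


W ~ Exponential(μ−λ) for M/M/1.
μ − λ = 27.89 − 12.93 = 14.9600
P(W > t) = e^{−(μ−λ)t} = e^{−2.7332} = 0.065011

Final: 0.065011


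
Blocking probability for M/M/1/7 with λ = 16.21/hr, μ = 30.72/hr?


ρ = λ/μ = 16.21/30.72 = 0.5277
P_K = (1−ρ)ρ^K/(1−ρ^(K+1)) = (0.4723·0.011390)/(1 − 0.006010)
= 0.005380/0.993990 = 0.005412

Final: 0.005412


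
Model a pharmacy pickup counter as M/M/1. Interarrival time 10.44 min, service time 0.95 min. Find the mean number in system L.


λ = 60/10.44 = 5.7471 /hr
μ = 60/0.95 = 63.1579 /hr
ρ = λ/μ = 5.7471/63.1579 = 0.09100
L = ρ/(1−ρ) = 0.09100/0.9090 = 0.1001

Final: 0.1001


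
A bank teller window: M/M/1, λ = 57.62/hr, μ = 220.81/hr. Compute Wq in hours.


ρ = 57.62/220.81 = 0.2609
Wq = ρ/(μ−λ) = 0.2609/(220.81 − 57.62) = 0.2609/163.19 = 0.001599 hr

Final: 0.001599 hr


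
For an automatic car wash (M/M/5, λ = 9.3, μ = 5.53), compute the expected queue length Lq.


a = λ/μ = 1.6817; ρ = a/5 = 0.3363
P₀ = 0.185502
Lq = P₀·a^c·ρ / (c!·(1−ρ)²) = 0.185502·13.45207·0.3363/(120·0.44044)
= 0.01588

Final: 0.01588


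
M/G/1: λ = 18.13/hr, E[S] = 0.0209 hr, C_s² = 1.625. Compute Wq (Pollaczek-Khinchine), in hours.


ρ = λ·E[S] = 18.13·0.0209 = 0.3789
E[S²] = E[S]²(1+C_s²) = 0.0209²·(1+1.625) = 0.001147
Wq = λ·E[S²]/(2(1−ρ)) = 18.13·0.001147/(2·0.6211) = 0.01674 hr

Final: 0.01674 hr


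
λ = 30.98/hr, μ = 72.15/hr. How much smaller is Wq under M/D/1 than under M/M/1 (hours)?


ρ = 30.98/72.15 = 0.4294
Wq(M/M/1) = ρ/(μ−λ) = 0.4294/41.17 = 0.01043 hr
Wq(M/D/1) = ρ/(2(μ−λ)) = 0.005215 hr
Savings = 0.01043 − 0.005215 = 0.005215 hr

Final: 0.005215 hr


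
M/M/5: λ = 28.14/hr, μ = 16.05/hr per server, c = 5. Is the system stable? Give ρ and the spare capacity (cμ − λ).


Total capacity cμ = 5·16.05 = 80.25/hr
ρ = λ/(cμ) = 28.14/80.25 = 0.3507
Stable ⇔ ρ < 1: YES
Spare capacity = cμ − λ = 80.25 − 28.14 = 52.11/hr

Final: ρ = 0.3507; stable; margin = 52.11/hr


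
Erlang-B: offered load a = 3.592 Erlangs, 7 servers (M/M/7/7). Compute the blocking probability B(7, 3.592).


B(c,a) = (a^c/c!) / Σ_{k=0}^{c} a^k/k!
a^7/7! = 1.530819
Σ terms (k=0..7): 1.00000 + 3.59200 + 6.45123 + 7.72428 + 6.93640 + 4.98311 + 2.98322 + 1.53082 = 35.201055
B = 1.530819/35.201055 = 0.043488

Final: 0.043488


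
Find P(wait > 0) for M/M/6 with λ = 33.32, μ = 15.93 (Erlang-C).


a = λ/μ = 2.0917; ρ = a/6 = 0.3486
P₀ = 0.123243 (from M/M/c formula)
C(c,a) = [a^c/(c!(1−ρ))]·P₀ = [83.74045/(720·0.6514)]·0.123243
= 0.17855·0.123243 = 0.022005

Final: 0.022005


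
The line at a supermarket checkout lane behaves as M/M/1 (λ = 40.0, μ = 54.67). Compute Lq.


ρ = 40.0/54.67 = 0.7317
Lq = ρ²/(1−ρ) = 0.5353/0.2683 = 1.9950

Final: 1.9950


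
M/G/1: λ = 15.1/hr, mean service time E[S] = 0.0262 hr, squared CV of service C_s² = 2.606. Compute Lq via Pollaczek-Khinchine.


ρ = λ·E[S] = 15.1·0.0262 = 0.3956
Lq = ρ²(1+C_s²)/(2(1−ρ)) = 0.1565·(1+2.606)/(2·0.6044)
= 0.1565·3.6060/1.2088 = 0.46692

Final: 0.46692


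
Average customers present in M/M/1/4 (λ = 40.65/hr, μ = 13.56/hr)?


ρ = 40.65/13.56 = 2.9978
L = ρ[1 − (K+1)ρ^K + Kρ^(K+1)] / [(1−ρ)(1−ρ^(K+1))]
Numerator: 2.9978·(1 − 5·80.761326 + 4·242.105303) = 1695.592383
Denominator: (-1.9978)·(-241.105303) = 481.677187
L = 1695.592383/481.677187 = 3.5202

Final: 3.5202


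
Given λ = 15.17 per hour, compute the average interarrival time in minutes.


Mean interarrival time = 1/λ = 1/15.17 hour = 0.06592 hour
In minutes: 0.06592 × 60 = 3.9552 min

Final: 3.9552 min


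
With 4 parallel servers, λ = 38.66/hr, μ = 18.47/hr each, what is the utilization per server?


ρ = λ/(cμ) = 38.66/(4·18.47) = 38.66/73.88 = 0.5233

Final: 0.5233


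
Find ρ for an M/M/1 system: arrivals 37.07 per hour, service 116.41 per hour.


ρ = λ/μ = 37.07/116.41 = 0.3184

Final: 0.3184


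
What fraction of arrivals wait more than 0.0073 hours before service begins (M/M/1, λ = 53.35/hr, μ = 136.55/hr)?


ρ = 53.35/136.55 = 0.3907
P(Wq > t) = ρ·e^{−(μ−λ)t} = 0.3907·e^{−0.6074}
= 0.3907·0.544787 = 0.212848

Final: 0.212848


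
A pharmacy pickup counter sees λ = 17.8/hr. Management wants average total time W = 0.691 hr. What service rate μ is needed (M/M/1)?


W = 1/(μ−λ) ⇒ μ − λ = 1/W = 1/0.691 = 1.4472
μ = λ + 1/W = 17.8 + 1.4472 = 19.2472 per hr

Final: 19.2472 /hr


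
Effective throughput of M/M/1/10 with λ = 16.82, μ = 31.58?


ρ = 0.5326; P_K = (1−ρ)ρ^10/(1−ρ^11) = 0.0008595
λ_eff = λ(1 − P_K) = 16.82·(1 − 0.0008595) = 16.82·0.999141 = 16.8055 /hr

Final: 16.8055 /hr


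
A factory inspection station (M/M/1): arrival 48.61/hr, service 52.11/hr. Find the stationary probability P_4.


ρ = 48.61/52.11 = 0.9328
P_n = (1−ρ)·ρ^n = (1 − 0.9328)·0.9328^4 = 0.06717·0.757213 = 0.050859

Final: 0.050859


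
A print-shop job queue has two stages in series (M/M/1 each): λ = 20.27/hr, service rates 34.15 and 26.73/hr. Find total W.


Each node sees arrival rate λ = 20.27/hr (tandem ⇒ throughput preserved).
W₁ = 1/(μ₁−λ) = 1/(34.15−20.27) = 0.07205 hr
W₂ = 1/(μ₂−λ) = 1/(26.73−20.27) = 0.15480 hr
W_total = W₁ + W₂ = 0.07205 + 0.15480 = 0.22684 hr

Final: 0.22684 hr


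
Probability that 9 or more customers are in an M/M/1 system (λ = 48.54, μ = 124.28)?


ρ = 48.54/124.28 = 0.3906
P(N ≥ n) = ρ^n = 0.3906^9 = 0.0002115

Final: 0.0002115


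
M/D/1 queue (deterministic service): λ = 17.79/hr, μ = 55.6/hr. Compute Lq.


ρ = 17.79/55.6 = 0.3200
M/D/1: Lq = ρ²/(2(1−ρ)) = 0.1024/(2·0.6800) = 0.07527

Final: 0.07527


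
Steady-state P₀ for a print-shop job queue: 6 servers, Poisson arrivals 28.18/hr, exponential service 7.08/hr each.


a = λ/μ = 28.18/7.08 = 3.9802; ρ = a/c = 0.6634
Σ_{k=0}^{5} a^k/k! (terms k=0..5) = 1.00000 + 3.98023 + 7.92110 + 10.50926 + 10.45730 + 8.32449 = 42.19237
Tail: a^6/(6!(1−ρ)) = 3976.00010/(720·0.3366) = 16.40448
P₀ = 1/(42.19237 + 16.40448) = 1/58.59685 = 0.017066

Final: 0.017066


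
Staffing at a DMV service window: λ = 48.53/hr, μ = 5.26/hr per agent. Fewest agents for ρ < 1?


Stability requires cμ > λ ⇔ c > λ/μ.
λ/μ = 48.53/5.26 = 9.2262
Minimum integer c = ⌊9.2262⌋ + 1 = 10
Check: 10·5.26 = 52.60 > 48.53, while 9·5.26 = 47.34 ≤ 48.53

Final: 10 servers


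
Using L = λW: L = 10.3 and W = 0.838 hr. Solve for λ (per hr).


λ = L/W = 10.3/0.838 = 12.2912 /hr

Final: 12.2912 /hr


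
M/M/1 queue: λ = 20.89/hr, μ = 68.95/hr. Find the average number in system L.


ρ = λ/μ = 20.89/68.95 = 0.3030
L = ρ/(1−ρ) = 0.3030/(1 − 0.3030) = 0.3030/0.6970 = 0.4347

Final: 0.4347


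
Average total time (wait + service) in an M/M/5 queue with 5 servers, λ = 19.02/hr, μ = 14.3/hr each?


a = 1.3301; ρ = 0.2660; P₀ = 0.264240
Lq = P₀·a^c·ρ/(c!(1−ρ)²) = 0.004526
Wq = Lq/λ = 0.004526/19.02 = 0.0002380 hr
W = Wq + 1/μ = 0.0002380 + 0.06993 = 0.07017 hr

Final: 0.07017 hr


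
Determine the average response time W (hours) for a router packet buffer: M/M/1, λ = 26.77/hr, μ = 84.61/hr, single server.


W = 1/(μ−λ) = 1/(84.61 − 26.77) = 1/57.84 = 0.01729 hr

Final: 0.01729 hr


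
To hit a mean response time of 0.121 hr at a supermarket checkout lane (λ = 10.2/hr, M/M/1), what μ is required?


W = 1/(μ−λ) ⇒ μ − λ = 1/W = 1/0.121 = 8.2645
μ = λ + 1/W = 10.2 + 8.2645 = 18.4645 per hr

Final: 18.4645 /hr


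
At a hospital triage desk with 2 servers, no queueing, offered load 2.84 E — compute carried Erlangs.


B(2,2.84) = 0.512245 (Erlang-B)
Carried load = a(1 − B) = 2.84·(1 − 0.512245) = 2.84·0.487755 = 1.3852 E

Final: 1.3852 Erlangs


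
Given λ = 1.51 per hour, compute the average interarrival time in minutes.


Mean interarrival time = 1/λ = 1/1.51 hour = 0.66225 hour
In minutes: 0.66225 × 60 = 39.7351 min

Final: 39.7351 min


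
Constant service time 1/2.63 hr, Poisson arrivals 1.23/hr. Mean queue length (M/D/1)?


ρ = 1.23/2.63 = 0.4677
M/D/1: Lq = ρ²/(2(1−ρ)) = 0.2187/(2·0.5323) = 0.20545

Final: 0.20545


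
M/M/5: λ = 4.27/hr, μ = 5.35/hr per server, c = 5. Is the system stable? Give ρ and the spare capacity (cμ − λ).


Total capacity cμ = 5·5.35 = 26.75/hr
ρ = λ/(cμ) = 4.27/26.75 = 0.1596
Stable ⇔ ρ < 1: YES
Spare capacity = cμ − λ = 26.75 − 4.27 = 22.48/hr

Final: ρ = 0.1596; stable; margin = 22.48/hr


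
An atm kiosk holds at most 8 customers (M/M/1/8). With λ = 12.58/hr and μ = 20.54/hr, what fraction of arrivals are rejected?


ρ = λ/μ = 12.58/20.54 = 0.6125
P_K = (1−ρ)ρ^K/(1−ρ^(K+1)) = (0.3875·0.019799)/(1 − 0.012126)
= 0.007673/0.987874 = 0.007767

Final: 0.007767


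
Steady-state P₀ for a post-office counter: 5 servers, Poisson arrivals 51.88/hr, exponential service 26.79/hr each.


a = λ/μ = 51.88/26.79 = 1.9365; ρ = a/c = 0.3873
Σ_{k=0}^{4} a^k/k! (terms k=0..4) = 1.00000 + 1.93654 + 1.87510 + 1.21040 + 0.58600 = 6.60805
Tail: a^5/(5!(1−ρ)) = 27.23556/(120·0.6127) = 0.37044
P₀ = 1/(6.60805 + 0.37044) = 1/6.97848 = 0.143298

Final: 0.143298


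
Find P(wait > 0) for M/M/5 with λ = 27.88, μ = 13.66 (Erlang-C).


a = λ/μ = 2.0410; ρ = a/5 = 0.4082
P₀ = 0.128823 (from M/M/c formula)
C(c,a) = [a^c/(c!(1−ρ))]·P₀ = [35.41688/(120·0.5918)]·0.128823
= 0.49872·0.128823 = 0.064246

Final: 0.064246
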